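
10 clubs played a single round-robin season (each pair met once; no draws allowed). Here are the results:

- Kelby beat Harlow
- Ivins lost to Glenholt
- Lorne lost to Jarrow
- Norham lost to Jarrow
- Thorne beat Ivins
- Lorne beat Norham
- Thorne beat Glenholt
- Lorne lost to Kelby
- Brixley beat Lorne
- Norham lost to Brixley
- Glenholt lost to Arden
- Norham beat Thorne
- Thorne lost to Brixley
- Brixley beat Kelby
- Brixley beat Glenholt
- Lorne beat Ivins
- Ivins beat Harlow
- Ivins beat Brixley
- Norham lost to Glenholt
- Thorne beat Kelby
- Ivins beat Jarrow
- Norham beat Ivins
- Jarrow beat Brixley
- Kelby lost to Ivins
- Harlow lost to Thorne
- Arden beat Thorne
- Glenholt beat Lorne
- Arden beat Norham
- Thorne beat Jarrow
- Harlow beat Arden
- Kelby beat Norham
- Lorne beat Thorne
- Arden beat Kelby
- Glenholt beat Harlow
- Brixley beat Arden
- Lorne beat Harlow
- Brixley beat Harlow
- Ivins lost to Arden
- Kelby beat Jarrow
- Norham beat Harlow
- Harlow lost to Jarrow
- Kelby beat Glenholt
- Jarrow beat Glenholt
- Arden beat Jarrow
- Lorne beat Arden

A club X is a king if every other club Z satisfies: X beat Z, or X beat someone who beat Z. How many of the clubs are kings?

Ivins reaches everyone (king).
Jarrow reaches everyone (king).
Lorne reaches everyone (king).
Harlow cannot reach Lorne, Brixley in two steps.
Kelby reaches everyone (king).
Thorne reaches everyone (king).
Arden reaches everyone (king).
Brixley reaches everyone (king).
Norham cannot reach Lorne in two steps.
Glenholt reaches everyone (king).
Kings: Ivins, Jarrow, Lorne, Kelby, Thorne, Arden, Brixley, Glenholt — 8.

8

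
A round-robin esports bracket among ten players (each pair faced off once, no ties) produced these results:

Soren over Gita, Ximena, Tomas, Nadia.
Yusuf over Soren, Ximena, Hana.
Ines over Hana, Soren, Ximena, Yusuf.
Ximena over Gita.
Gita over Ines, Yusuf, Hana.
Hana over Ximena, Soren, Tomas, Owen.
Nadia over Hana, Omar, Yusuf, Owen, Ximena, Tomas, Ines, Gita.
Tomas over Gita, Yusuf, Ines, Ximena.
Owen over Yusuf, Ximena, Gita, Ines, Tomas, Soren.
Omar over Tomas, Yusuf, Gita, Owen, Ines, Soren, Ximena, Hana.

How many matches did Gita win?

3

Gita's results: beat Ines, Hana, Yusuf; lost to Tomas, Omar, Soren, Owen, Nadia, Ximena.
That is 3 wins.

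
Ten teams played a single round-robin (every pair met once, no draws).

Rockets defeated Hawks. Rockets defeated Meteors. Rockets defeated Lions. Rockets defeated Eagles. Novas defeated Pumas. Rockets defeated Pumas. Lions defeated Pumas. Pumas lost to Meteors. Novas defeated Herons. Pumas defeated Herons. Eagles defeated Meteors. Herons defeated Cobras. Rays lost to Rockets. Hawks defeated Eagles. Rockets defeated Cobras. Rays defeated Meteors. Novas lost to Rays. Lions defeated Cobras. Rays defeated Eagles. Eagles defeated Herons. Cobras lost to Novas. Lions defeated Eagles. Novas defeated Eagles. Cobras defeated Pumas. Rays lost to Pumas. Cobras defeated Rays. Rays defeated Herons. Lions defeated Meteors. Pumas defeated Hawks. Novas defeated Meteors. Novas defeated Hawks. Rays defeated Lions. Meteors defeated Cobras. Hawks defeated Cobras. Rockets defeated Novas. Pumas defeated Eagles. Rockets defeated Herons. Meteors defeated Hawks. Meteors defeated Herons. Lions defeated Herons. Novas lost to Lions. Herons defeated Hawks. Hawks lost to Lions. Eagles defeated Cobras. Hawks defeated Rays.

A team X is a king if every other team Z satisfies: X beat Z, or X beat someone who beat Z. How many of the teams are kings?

1

Novas cannot reach Lions, Rockets in two steps.
Lions cannot reach Rockets in two steps.
Eagles cannot reach Novas, Lions, Rockets in two steps.
Meteors cannot reach Novas, Lions, Rockets in two steps.
Cobras cannot reach Rockets in two steps.
Herons cannot reach Novas, Lions, Meteors, Rockets in two steps.
Rays cannot reach Rockets in two steps.
Hawks cannot reach Rockets in two steps.
Pumas cannot reach Rockets in two steps.
Rockets reaches everyone (king).
Kings: Rockets — 1.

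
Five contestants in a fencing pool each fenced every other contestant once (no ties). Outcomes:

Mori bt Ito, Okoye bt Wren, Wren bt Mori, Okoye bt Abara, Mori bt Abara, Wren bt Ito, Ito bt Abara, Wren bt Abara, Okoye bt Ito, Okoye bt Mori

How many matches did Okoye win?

Okoye's results: beat Mori, Wren, Abara, Ito; lost to no one.
That is 4 wins.

4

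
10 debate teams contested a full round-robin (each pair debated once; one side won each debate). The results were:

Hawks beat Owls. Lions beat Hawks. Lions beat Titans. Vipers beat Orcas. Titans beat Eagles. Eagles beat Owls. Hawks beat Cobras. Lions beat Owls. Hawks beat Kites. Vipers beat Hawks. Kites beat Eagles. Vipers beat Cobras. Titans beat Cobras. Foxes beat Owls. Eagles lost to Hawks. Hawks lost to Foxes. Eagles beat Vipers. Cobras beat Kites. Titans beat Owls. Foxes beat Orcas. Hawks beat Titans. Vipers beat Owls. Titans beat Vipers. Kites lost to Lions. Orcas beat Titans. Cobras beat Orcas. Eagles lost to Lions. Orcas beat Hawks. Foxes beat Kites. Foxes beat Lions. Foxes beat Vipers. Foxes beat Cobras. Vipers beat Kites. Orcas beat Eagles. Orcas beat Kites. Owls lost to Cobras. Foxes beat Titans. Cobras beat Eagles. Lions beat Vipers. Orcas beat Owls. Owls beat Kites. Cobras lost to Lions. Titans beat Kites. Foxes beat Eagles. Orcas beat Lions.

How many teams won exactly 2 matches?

Win totals: Cobras 4, Eagles 2, Owls 1, Lions 7, Foxes 9, Hawks 5, Titans 5, Vipers 5, Orcas 6, Kites 1.
Exactly 2: Eagles — 1 team.

1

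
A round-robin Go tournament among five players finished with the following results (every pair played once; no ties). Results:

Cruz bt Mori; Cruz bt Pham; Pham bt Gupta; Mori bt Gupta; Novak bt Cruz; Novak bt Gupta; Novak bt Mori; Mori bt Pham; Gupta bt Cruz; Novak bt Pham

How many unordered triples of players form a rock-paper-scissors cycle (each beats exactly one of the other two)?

Win totals: Mori 2, Cruz 2, Novak 4, Pham 1, Gupta 1.
A player with w wins dominates both others in C(w,2) triples; summing gives 1 + 1 + 6 + 0 + 0 = 8 transitive triples.
Total triples C(5,3) = 10, so cyclic triples = 10 − 8 = 2.

2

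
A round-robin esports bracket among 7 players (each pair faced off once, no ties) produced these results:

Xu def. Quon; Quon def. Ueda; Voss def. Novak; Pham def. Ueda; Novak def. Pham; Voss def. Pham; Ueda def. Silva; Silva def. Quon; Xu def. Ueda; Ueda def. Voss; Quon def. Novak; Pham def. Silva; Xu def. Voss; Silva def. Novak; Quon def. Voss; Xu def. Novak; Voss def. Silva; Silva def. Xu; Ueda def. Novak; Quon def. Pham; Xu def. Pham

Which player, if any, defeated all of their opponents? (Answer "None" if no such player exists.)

None

Highest win total is Xu with 5 (out of 6 possible).
Xu lost to Silva, so no player went undefeated.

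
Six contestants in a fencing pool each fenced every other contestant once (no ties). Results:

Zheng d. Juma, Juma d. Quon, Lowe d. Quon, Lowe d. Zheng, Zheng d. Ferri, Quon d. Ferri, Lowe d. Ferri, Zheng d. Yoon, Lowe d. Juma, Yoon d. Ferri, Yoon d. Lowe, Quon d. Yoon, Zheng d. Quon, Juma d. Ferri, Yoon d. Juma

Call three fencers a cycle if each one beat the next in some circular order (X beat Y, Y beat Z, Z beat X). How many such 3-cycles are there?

3

Of the C(6,3) = 20 triples, the cyclic ones are: {Quon, Lowe, Yoon}; {Quon, Yoon, Juma}; {Zheng, Lowe, Yoon}.
That is 3.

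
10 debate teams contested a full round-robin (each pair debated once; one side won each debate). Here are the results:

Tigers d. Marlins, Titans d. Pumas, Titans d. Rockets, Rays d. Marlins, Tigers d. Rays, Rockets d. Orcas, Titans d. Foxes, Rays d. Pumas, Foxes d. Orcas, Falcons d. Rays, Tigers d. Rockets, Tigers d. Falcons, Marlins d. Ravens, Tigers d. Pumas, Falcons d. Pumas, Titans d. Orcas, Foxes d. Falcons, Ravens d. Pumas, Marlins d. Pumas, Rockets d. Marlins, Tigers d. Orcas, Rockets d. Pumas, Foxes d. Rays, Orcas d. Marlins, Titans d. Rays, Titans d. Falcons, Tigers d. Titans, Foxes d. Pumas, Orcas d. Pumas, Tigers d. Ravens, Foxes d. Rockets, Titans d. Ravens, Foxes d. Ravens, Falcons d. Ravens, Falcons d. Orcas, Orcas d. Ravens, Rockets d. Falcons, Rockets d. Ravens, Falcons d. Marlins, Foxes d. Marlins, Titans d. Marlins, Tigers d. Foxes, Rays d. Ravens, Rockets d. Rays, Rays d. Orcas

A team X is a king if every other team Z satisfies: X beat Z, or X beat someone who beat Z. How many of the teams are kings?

Orcas cannot reach Titans, Foxes, Falcons, Rockets, Rays, Tigers in two steps.
Pumas cannot reach Orcas, Titans, Foxes, Marlins, Ravens, Falcons, Rockets, Rays, Tigers in two steps.
Titans cannot reach Tigers in two steps.
Foxes cannot reach Titans, Tigers in two steps.
Marlins cannot reach Orcas, Titans, Foxes, Falcons, Rockets, Rays, Tigers in two steps.
Ravens cannot reach Orcas, Titans, Foxes, Marlins, Falcons, Rockets, Rays, Tigers in two steps.
Falcons cannot reach Titans, Foxes, Rockets, Tigers in two steps.
Rockets cannot reach Titans, Foxes, Tigers in two steps.
Rays cannot reach Titans, Foxes, Falcons, Rockets, Tigers in two steps.
Tigers reaches everyone (king).
Kings: Tigers — 1.

1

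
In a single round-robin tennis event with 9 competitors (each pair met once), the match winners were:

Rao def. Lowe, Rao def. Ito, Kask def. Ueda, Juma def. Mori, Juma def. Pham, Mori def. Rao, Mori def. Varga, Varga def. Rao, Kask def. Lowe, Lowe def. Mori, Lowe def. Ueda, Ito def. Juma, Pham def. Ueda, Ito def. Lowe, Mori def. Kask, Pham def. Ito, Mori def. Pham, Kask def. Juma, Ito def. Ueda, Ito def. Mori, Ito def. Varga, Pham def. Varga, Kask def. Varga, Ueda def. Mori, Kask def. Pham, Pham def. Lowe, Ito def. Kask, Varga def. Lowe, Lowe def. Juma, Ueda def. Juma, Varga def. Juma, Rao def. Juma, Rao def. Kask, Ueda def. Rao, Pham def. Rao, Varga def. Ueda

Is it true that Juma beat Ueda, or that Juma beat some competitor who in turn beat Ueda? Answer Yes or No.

Yes

Juma did not beat Ueda directly.
Juma beat Pham, Mori. Of those, Pham beat Ueda.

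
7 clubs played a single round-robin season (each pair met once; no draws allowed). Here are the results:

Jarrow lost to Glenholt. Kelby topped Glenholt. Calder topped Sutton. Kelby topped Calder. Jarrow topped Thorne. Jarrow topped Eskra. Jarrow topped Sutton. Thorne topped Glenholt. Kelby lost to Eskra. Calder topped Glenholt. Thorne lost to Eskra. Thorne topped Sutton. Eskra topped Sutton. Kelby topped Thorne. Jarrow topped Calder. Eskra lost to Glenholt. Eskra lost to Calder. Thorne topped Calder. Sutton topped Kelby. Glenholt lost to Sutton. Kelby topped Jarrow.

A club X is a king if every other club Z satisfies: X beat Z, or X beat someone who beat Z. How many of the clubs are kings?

7

Kelby reaches everyone (king).
Jarrow reaches everyone (king).
Glenholt reaches everyone (king).
Thorne reaches everyone (king).
Calder reaches everyone (king).
Eskra reaches everyone (king).
Sutton reaches everyone (king).
Kings: Kelby, Jarrow, Glenholt, Thorne, Calder, Eskra, Sutton — 7.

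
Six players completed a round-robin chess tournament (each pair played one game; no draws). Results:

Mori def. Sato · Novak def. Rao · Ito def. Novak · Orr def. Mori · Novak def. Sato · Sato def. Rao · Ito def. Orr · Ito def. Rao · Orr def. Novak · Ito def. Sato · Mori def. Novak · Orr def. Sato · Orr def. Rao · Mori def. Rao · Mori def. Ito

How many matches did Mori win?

Mori's results: beat Rao, Ito, Sato, Novak; lost to Orr.
That is 4 wins.

4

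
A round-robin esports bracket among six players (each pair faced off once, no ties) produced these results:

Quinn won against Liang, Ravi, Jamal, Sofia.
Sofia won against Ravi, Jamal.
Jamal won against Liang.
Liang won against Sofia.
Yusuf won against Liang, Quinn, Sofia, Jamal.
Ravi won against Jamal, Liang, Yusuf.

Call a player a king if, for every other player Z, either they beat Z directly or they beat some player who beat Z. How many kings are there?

Yusuf reaches everyone (king).
Ravi reaches everyone (king).
Sofia cannot reach Quinn in two steps.
Liang cannot reach Yusuf, Quinn in two steps.
Jamal cannot reach Yusuf, Ravi, Quinn in two steps.
Quinn reaches everyone (king).
Kings: Yusuf, Ravi, Quinn — 3.

3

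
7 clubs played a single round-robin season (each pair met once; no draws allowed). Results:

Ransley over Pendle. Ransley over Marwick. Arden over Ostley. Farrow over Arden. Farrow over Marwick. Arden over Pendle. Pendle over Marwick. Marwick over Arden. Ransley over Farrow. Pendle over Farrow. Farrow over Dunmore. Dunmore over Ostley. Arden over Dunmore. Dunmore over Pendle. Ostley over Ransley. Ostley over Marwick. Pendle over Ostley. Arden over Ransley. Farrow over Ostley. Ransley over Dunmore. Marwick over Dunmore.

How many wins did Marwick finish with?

2

Marwick's results: beat Arden, Dunmore; lost to Ostley, Ransley, Farrow, Pendle.
That is 2 wins.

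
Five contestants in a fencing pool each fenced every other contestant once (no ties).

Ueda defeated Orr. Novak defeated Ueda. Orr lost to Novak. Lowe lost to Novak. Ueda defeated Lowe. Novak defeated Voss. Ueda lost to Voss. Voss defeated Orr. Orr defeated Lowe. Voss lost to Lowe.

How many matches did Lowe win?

1

Lowe's results: beat Voss; lost to Ueda, Novak, Orr.
That is 1 win.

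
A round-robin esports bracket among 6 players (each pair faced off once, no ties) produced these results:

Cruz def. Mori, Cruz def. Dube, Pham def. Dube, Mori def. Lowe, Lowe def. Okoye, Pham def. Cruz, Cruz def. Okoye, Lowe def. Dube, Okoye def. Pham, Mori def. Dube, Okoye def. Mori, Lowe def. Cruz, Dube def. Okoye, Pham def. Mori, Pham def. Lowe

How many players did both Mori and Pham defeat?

2

Mori beat: Lowe, Dube.
Pham beat: Cruz, Mori, Lowe, Dube.
Both beat: Lowe, Dube — 2.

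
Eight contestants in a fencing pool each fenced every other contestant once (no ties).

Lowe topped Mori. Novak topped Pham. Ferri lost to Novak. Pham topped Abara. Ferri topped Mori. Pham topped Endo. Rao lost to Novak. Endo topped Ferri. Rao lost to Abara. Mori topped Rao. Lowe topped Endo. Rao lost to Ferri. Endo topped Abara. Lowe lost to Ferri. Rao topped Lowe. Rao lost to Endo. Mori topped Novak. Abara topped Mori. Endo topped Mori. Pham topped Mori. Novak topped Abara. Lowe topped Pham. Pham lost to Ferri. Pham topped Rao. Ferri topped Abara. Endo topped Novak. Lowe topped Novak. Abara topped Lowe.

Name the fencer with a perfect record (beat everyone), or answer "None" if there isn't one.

None

Highest win total is Ferri with 5 (out of 7 possible).
Ferri lost to Novak, Endo, so no fencer went undefeated.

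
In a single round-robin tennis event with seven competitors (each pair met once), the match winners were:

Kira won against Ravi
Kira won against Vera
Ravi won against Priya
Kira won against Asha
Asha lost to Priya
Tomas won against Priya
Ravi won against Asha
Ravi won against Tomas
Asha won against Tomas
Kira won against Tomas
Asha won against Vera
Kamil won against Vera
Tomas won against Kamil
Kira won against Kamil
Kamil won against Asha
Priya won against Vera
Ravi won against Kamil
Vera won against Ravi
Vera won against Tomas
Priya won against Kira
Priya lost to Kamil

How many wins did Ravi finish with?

4

Ravi's results: beat Priya, Tomas, Kamil, Asha; lost to Vera, Kira.
That is 4 wins.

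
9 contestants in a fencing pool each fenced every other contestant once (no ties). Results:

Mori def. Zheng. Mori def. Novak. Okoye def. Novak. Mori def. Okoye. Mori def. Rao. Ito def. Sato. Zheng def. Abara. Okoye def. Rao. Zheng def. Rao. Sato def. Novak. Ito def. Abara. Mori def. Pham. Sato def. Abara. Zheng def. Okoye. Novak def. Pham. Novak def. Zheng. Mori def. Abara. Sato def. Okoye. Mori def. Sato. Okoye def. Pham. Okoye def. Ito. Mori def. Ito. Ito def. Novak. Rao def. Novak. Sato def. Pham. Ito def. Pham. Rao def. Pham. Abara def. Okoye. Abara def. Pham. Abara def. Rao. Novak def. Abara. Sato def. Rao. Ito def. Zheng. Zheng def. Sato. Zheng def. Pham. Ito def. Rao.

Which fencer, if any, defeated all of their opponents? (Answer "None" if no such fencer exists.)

Mori has 8 wins out of 8 opponents — a perfect record.

Mori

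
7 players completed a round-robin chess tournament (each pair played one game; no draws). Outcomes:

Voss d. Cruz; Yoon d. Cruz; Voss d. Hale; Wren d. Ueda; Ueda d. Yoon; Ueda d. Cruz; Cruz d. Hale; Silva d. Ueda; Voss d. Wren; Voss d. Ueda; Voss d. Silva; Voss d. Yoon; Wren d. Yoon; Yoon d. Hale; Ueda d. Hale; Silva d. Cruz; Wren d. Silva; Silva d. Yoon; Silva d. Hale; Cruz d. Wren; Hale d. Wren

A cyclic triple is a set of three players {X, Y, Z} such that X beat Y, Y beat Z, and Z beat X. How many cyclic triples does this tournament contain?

6

Win totals: Wren 3, Yoon 2, Hale 1, Silva 4, Ueda 3, Voss 6, Cruz 2.
A player with w wins dominates both others in C(w,2) triples; summing gives 3 + 1 + 0 + 6 + 3 + 15 + 1 = 29 transitive triples.
Total triples C(7,3) = 35, so cyclic triples = 35 − 29 = 6.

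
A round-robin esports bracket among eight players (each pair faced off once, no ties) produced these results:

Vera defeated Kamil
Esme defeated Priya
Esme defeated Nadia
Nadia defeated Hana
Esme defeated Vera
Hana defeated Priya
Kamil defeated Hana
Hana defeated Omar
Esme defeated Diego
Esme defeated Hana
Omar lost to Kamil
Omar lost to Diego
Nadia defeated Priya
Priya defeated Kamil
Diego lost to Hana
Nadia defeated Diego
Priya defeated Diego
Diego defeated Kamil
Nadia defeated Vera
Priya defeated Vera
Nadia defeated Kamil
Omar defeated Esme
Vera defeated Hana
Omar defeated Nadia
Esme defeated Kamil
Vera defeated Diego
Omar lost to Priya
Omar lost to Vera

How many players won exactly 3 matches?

Win totals: Esme 6, Nadia 5, Vera 4, Kamil 2, Diego 2, Priya 4, Omar 2, Hana 3.
Exactly 3: Hana — 1 player.

1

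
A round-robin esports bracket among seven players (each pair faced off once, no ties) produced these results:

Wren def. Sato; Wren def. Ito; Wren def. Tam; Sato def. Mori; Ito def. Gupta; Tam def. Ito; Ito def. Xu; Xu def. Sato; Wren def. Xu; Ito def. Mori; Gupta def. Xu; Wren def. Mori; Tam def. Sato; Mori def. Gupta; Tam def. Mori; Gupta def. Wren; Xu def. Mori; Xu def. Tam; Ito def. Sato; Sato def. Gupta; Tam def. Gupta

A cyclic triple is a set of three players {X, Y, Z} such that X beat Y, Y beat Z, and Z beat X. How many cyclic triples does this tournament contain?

Win totals: Gupta 2, Sato 2, Wren 5, Ito 4, Xu 3, Tam 4, Mori 1.
A player with w wins dominates both others in C(w,2) triples; summing gives 1 + 1 + 10 + 6 + 3 + 6 + 0 = 27 transitive triples.
Total triples C(7,3) = 35, so cyclic triples = 35 − 27 = 8.

8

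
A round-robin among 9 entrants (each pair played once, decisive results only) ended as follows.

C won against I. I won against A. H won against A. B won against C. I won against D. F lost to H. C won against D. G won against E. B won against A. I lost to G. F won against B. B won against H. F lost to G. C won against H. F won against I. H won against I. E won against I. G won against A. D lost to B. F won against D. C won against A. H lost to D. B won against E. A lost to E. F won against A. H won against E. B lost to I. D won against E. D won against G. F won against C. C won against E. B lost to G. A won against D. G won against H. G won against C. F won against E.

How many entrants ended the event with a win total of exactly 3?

2

Win totals: A 1, B 5, C 5, D 3, E 2, F 6, G 7, H 4, I 3.
Exactly 3: D, I — 2 entrants.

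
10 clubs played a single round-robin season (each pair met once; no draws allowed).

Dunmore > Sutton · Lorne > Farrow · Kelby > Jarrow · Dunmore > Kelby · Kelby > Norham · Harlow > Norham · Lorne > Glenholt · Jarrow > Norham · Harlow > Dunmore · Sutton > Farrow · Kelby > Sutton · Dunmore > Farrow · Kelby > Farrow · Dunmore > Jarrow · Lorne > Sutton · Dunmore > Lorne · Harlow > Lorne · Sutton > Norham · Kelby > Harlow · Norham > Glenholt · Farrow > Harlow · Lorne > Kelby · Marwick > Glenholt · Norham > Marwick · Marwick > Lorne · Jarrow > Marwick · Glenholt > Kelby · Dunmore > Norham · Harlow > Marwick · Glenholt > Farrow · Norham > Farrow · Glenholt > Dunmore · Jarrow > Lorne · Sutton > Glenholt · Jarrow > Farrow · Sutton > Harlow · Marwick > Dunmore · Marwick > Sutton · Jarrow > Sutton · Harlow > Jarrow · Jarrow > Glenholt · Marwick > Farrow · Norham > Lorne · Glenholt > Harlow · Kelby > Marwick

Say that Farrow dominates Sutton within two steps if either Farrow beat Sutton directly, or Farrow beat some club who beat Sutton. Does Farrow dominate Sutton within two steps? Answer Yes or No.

No

Farrow did not beat Sutton directly.
Farrow beat Harlow, but each of them lost to Sutton. No two-step path.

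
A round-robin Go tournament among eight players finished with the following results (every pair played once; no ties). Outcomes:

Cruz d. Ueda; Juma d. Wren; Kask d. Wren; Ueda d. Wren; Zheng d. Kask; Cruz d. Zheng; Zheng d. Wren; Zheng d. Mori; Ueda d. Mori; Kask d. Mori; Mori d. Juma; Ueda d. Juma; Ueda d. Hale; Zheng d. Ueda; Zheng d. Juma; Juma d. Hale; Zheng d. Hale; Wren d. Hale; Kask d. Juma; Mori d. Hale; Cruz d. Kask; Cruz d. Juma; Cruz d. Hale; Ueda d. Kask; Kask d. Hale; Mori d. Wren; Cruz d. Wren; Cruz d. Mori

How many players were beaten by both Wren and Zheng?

1

Wren beat: Hale.
Zheng beat: Ueda, Hale, Mori, Wren, Juma, Kask.
Both beat: Hale — 1.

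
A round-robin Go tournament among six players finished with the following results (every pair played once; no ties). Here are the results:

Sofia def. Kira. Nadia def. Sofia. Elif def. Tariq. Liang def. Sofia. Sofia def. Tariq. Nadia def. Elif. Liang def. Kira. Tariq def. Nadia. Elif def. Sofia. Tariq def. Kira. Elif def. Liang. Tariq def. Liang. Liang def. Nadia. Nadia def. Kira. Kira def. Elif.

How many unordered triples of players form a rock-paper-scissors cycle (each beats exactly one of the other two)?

7

Win totals: Sofia 2, Nadia 3, Kira 1, Tariq 3, Elif 3, Liang 3.
A player with w wins dominates both others in C(w,2) triples; summing gives 1 + 3 + 0 + 3 + 3 + 3 = 13 transitive triples.
Total triples C(6,3) = 20, so cyclic triples = 20 − 13 = 7.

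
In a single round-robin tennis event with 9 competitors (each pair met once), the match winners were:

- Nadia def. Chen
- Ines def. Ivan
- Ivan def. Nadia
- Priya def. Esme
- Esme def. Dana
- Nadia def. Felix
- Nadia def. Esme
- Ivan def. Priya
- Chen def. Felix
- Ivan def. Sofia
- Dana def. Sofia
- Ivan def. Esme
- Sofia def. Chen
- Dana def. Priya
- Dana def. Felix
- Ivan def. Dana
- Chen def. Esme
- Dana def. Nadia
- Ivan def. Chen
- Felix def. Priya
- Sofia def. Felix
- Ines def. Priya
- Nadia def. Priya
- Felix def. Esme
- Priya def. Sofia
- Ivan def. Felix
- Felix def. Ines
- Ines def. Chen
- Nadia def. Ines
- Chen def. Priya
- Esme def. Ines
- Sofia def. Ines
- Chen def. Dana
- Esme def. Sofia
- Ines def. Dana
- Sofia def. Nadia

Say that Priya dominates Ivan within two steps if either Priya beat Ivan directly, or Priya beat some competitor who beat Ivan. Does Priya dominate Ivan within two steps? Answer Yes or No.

No

Priya did not beat Ivan directly.
Priya beat Esme, Sofia, but each of them lost to Ivan. No two-step path.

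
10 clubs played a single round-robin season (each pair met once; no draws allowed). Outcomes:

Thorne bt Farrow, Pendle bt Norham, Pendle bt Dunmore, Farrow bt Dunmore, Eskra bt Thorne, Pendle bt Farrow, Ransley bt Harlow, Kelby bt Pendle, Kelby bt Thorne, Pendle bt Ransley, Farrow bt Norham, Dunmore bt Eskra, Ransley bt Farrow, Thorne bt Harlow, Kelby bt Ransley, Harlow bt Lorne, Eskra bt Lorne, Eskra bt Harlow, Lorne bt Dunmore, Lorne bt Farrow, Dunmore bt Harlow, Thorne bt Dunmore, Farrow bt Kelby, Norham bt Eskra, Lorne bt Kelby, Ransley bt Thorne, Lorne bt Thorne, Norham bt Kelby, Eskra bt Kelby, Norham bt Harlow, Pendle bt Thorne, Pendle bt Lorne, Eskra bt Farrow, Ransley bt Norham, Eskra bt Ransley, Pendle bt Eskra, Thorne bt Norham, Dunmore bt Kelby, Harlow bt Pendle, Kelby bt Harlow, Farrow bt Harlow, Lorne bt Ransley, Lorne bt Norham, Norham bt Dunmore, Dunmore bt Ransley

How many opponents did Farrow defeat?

4

Farrow's results: beat Harlow, Kelby, Norham, Dunmore; lost to Ransley, Eskra, Lorne, Thorne, Pendle.
That is 4 wins.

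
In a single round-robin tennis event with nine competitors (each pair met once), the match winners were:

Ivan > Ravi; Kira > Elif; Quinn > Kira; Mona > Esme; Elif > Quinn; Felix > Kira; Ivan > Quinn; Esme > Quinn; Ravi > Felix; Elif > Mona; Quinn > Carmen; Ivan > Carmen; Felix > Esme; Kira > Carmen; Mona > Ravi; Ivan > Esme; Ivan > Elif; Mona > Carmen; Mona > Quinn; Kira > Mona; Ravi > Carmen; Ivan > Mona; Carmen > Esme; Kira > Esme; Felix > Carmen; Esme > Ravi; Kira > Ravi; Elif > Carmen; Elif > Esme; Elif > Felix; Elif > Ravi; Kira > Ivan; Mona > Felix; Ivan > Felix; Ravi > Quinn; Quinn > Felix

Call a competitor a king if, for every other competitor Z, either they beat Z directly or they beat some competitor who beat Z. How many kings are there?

4

Quinn reaches everyone (king).
Ravi cannot reach Mona, Elif, Ivan in two steps.
Mona cannot reach Elif, Ivan in two steps.
Esme cannot reach Mona, Elif, Ivan in two steps.
Kira reaches everyone (king).
Felix reaches everyone (king).
Carmen cannot reach Mona, Kira, Felix, Elif, Ivan in two steps.
Elif cannot reach Ivan in two steps.
Ivan reaches everyone (king).
Kings: Quinn, Kira, Felix, Ivan — 4.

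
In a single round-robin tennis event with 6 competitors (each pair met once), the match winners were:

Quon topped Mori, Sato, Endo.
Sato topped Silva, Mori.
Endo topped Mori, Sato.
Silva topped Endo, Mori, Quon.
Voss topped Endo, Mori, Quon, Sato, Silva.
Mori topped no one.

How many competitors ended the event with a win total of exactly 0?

1

Win totals: Quon 3, Silva 3, Mori 0, Endo 2, Sato 2, Voss 5.
Exactly 0: Mori — 1 competitor.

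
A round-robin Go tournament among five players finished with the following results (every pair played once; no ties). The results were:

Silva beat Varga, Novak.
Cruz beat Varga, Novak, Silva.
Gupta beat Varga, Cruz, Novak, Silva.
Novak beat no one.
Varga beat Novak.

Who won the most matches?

Gupta

Win totals: Silva 2, Varga 1, Gupta 4, Cruz 3, Novak 0.
Gupta leads with 4 wins (next highest: 3).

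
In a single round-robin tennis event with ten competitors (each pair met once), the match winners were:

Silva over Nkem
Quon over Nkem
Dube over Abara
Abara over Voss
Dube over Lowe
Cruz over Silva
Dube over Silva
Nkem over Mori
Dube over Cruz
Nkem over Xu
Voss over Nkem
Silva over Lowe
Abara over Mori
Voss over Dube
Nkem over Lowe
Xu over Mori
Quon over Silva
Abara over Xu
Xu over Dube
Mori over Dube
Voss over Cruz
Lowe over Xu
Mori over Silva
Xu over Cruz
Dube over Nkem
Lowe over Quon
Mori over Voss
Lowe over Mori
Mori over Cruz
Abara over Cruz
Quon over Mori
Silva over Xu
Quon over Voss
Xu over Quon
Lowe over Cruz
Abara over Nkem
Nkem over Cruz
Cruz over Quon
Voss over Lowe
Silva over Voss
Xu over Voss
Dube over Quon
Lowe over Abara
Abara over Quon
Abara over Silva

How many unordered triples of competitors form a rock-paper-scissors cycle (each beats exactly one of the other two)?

Win totals: Abara 7, Dube 6, Lowe 5, Nkem 4, Cruz 2, Quon 4, Voss 4, Xu 5, Silva 4, Mori 4.
A competitor with w wins dominates both others in C(w,2) triples; summing gives 21 + 15 + 10 + 6 + 1 + 6 + 6 + 10 + 6 + 6 = 87 transitive triples.
Total triples C(10,3) = 120, so cyclic triples = 120 − 87 = 33.

33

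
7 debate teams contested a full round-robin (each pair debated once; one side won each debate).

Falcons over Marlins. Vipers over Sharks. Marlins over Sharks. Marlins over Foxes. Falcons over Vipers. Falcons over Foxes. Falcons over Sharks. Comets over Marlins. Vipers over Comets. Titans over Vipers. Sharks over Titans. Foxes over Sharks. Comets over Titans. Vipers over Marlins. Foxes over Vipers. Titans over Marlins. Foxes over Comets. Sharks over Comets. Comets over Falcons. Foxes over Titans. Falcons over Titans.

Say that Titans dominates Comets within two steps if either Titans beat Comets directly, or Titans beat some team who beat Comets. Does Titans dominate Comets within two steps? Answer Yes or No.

Yes

Titans did not beat Comets directly.
Titans beat Vipers, Marlins. Of those, Vipers beat Comets.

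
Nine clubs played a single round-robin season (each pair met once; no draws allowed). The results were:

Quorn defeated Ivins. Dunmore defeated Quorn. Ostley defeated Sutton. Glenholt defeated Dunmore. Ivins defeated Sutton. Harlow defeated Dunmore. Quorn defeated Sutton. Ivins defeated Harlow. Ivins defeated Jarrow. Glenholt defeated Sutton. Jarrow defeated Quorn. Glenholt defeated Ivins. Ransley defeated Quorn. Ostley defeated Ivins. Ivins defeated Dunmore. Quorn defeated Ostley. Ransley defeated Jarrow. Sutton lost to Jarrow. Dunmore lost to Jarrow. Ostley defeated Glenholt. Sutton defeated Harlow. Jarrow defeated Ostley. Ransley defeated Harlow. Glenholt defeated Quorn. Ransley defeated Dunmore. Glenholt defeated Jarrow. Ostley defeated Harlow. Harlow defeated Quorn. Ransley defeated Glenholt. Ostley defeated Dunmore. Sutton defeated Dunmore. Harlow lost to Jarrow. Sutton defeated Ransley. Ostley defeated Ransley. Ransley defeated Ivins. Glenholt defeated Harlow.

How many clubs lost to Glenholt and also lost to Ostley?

Glenholt beat: Sutton, Jarrow, Dunmore, Harlow, Ivins, Quorn.
Ostley beat: Glenholt, Sutton, Ransley, Dunmore, Harlow, Ivins.
Both beat: Sutton, Dunmore, Harlow, Ivins — 4.

4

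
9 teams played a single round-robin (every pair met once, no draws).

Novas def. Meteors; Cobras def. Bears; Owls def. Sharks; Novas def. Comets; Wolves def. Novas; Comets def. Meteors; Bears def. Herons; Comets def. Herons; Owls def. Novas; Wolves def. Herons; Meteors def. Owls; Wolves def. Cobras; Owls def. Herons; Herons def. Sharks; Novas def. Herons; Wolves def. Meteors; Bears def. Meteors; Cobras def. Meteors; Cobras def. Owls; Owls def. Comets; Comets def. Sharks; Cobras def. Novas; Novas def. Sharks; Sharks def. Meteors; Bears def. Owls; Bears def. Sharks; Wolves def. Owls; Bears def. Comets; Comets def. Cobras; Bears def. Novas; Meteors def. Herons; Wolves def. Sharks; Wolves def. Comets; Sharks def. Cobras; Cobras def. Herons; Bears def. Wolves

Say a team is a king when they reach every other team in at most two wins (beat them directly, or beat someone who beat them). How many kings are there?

3

Sharks cannot reach Comets, Wolves in two steps.
Meteors cannot reach Bears, Cobras, Wolves in two steps.
Bears reaches everyone (king).
Novas cannot reach Bears, Wolves in two steps.
Comets cannot reach Wolves in two steps.
Owls cannot reach Bears, Wolves in two steps.
Cobras reaches everyone (king).
Herons cannot reach Bears, Novas, Comets, Owls, Wolves in two steps.
Wolves reaches everyone (king).
Kings: Bears, Cobras, Wolves — 3.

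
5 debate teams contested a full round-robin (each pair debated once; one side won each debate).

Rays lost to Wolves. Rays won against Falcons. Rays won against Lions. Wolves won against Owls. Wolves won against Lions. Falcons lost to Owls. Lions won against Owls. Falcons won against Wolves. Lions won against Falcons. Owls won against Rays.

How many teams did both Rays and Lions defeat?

Rays beat: Lions, Falcons.
Lions beat: Falcons, Owls.
Both beat: Falcons — 1.

1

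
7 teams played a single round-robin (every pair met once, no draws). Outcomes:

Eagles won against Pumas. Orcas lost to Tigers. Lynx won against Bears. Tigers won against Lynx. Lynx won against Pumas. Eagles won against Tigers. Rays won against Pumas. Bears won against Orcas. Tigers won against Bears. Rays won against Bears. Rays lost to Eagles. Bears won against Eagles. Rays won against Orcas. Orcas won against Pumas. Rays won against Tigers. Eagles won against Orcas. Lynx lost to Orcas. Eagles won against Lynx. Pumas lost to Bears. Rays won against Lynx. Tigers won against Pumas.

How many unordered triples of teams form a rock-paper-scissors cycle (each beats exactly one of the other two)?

4

Win totals: Eagles 5, Bears 3, Tigers 4, Pumas 0, Lynx 2, Orcas 2, Rays 5.
A team with w wins dominates both others in C(w,2) triples; summing gives 10 + 3 + 6 + 0 + 1 + 1 + 10 = 31 transitive triples.
Total triples C(7,3) = 35, so cyclic triples = 35 − 31 = 4.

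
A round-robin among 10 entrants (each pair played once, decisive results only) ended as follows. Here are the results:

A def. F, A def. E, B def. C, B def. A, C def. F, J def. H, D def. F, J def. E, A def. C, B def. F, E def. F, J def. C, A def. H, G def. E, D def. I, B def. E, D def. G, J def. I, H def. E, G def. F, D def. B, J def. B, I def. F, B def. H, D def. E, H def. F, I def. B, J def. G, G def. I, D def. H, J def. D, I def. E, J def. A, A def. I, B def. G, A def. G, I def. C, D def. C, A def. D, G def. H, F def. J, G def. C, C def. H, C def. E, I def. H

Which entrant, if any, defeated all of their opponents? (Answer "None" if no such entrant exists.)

Highest win total is J with 8 (out of 9 possible).
J lost to F, so no entrant went undefeated.

None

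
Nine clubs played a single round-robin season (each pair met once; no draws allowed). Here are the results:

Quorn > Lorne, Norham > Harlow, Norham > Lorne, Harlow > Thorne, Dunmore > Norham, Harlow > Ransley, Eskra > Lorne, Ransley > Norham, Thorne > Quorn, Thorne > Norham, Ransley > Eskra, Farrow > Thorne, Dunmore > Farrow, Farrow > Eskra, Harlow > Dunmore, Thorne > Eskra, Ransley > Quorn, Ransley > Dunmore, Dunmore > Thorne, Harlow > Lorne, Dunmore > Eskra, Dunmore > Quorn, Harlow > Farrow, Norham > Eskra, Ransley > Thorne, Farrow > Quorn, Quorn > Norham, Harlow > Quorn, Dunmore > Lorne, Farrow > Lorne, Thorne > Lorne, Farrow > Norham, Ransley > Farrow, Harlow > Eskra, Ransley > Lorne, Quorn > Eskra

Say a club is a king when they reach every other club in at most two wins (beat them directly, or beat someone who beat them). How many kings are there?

3

Harlow reaches everyone (king).
Dunmore cannot reach Ransley in two steps.
Quorn cannot reach Dunmore, Farrow, Thorne, Ransley in two steps.
Farrow cannot reach Dunmore, Ransley in two steps.
Lorne cannot reach Harlow, Dunmore, Quorn, Farrow, Thorne, Norham, Ransley, Eskra in two steps.
Thorne cannot reach Dunmore, Farrow, Ransley in two steps.
Norham reaches everyone (king).
Ransley reaches everyone (king).
Eskra cannot reach Harlow, Dunmore, Quorn, Farrow, Thorne, Norham, Ransley in two steps.
Kings: Harlow, Norham, Ransley — 3.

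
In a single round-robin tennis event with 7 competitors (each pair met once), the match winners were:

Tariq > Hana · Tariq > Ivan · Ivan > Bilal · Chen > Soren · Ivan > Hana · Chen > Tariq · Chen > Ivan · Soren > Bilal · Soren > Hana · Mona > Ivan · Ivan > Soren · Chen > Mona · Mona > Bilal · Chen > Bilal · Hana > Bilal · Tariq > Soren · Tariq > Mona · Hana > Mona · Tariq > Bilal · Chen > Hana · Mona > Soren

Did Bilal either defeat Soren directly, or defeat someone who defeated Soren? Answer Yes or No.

Bilal did not beat Soren directly.
Bilal beat no one, so there is no intermediate competitor.

No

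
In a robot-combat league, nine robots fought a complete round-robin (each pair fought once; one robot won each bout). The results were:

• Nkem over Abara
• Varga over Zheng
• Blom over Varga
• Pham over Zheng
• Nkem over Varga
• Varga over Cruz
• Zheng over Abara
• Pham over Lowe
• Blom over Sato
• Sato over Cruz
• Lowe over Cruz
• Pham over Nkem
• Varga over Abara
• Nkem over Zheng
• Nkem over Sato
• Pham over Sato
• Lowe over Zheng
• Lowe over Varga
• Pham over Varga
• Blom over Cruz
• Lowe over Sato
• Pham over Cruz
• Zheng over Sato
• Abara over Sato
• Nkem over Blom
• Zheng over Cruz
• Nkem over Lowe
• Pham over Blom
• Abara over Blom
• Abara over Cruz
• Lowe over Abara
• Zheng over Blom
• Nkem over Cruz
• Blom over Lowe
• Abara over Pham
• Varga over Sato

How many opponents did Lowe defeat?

5

Lowe's results: beat Abara, Sato, Zheng, Cruz, Varga; lost to Blom, Pham, Nkem.
That is 5 wins.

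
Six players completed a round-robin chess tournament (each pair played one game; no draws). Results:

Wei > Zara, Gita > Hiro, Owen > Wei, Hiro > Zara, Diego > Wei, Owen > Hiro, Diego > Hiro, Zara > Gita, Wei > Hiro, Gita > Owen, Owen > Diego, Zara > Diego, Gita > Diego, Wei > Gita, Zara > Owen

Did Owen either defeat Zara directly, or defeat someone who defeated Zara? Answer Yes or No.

Yes

Owen did not beat Zara directly.
Owen beat Hiro, Wei, Diego. Of those, Hiro beat Zara.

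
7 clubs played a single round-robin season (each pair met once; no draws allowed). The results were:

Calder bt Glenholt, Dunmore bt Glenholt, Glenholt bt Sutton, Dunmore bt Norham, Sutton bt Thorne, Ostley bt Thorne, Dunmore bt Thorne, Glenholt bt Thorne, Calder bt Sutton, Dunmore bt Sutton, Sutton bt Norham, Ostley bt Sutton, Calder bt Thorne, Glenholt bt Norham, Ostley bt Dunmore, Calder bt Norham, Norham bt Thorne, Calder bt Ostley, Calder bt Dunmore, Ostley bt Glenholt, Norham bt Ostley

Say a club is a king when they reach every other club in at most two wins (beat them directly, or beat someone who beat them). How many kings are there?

Ostley cannot reach Calder in two steps.
Calder reaches everyone (king).
Dunmore cannot reach Calder in two steps.
Thorne cannot reach Ostley, Calder, Dunmore, Sutton, Glenholt, Norham in two steps.
Sutton cannot reach Calder, Dunmore, Glenholt in two steps.
Glenholt cannot reach Calder, Dunmore in two steps.
Norham cannot reach Calder in two steps.
Kings: Calder — 1.

1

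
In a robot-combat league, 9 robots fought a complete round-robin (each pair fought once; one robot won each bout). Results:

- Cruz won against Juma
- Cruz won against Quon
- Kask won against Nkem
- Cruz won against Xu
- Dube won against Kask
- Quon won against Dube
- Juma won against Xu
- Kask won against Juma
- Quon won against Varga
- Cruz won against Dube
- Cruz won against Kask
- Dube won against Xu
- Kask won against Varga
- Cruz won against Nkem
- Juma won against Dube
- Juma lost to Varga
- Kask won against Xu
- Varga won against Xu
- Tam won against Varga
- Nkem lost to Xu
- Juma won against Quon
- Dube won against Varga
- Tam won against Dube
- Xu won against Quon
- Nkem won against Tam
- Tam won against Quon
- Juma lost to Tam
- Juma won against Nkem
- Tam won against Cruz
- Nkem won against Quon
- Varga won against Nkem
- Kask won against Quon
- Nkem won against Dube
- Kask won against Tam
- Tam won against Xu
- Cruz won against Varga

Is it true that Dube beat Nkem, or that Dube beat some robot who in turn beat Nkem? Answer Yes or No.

Dube did not beat Nkem directly.
Dube beat Varga, Kask, Xu. Of those, Varga beat Nkem.

Yes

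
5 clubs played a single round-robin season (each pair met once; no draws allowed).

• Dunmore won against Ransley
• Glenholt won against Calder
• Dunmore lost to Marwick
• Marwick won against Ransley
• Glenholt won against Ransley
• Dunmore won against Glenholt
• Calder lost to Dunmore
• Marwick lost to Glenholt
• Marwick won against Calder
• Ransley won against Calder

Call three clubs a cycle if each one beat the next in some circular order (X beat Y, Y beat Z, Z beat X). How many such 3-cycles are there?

Win totals: Calder 0, Ransley 1, Dunmore 3, Glenholt 3, Marwick 3.
A club with w wins dominates both others in C(w,2) triples; summing gives 0 + 0 + 3 + 3 + 3 = 9 transitive triples.
Total triples C(5,3) = 10, so cyclic triples = 10 − 9 = 1.

1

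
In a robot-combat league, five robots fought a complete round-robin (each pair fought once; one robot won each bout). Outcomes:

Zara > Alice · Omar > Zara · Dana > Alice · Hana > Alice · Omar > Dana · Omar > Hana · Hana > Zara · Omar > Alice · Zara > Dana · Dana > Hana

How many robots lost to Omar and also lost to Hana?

Omar beat: Alice, Dana, Zara, Hana.
Hana beat: Alice, Zara.
Both beat: Alice, Zara — 2.

2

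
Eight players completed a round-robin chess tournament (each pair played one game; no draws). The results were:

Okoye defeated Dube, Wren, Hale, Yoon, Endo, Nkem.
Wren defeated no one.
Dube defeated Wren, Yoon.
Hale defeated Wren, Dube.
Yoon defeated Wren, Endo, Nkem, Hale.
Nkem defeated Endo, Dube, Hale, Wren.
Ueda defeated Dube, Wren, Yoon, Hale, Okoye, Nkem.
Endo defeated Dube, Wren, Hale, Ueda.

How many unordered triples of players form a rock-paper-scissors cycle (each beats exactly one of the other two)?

Win totals: Hale 2, Dube 2, Yoon 4, Ueda 6, Nkem 4, Okoye 6, Wren 0, Endo 4.
A player with w wins dominates both others in C(w,2) triples; summing gives 1 + 1 + 6 + 15 + 6 + 15 + 0 + 6 = 50 transitive triples.
Total triples C(8,3) = 56, so cyclic triples = 56 − 50 = 6.

6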